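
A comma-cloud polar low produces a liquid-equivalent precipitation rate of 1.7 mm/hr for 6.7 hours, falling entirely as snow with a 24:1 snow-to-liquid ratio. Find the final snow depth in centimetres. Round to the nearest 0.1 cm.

Liquid-equivalent depth = 1.7 × 6.7 = 11.39 mm.
Snow depth = 11.39 mm × 24 = 273.36 mm = 27.3 cm.

snow depth ≈ 27.3 cm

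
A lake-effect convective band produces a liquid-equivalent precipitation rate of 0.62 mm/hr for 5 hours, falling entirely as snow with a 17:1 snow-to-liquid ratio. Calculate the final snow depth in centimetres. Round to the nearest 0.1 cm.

Liquid-equivalent depth = 0.62 × 5 = 3.1 mm.
Snow depth = 3.1 mm × 17 = 52.7 mm = 5.3 cm.

snow depth ≈ 5.3 cm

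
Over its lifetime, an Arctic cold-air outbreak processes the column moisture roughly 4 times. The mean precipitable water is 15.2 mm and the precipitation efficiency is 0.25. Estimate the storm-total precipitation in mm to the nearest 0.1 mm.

precipitation ≈ 15.2 mm

Each cycle deposits ε × PW = 0.25 × 15.2 = 3.8 mm.
Over 4 cycles: 4 × 3.8 = 15.2 mm.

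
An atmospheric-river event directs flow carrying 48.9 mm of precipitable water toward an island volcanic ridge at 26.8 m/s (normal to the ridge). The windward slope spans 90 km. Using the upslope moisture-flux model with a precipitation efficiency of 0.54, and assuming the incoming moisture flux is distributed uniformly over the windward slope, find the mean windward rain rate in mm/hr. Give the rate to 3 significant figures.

Incoming column moisture flux per unit ridge length: F = V × PW = 26.8 × 48.9 = 1310.52 mm·m/s.
Spread over the 90 km slope with efficiency ε = 0.54: R = ε·F/W = 0.54 × 1310.52 / 90000 m = 7.863e-03 mm/s.
R = 7.863e-03 × 3600 = 28.3 mm/hr.

R ≈ 28.3 mm/hr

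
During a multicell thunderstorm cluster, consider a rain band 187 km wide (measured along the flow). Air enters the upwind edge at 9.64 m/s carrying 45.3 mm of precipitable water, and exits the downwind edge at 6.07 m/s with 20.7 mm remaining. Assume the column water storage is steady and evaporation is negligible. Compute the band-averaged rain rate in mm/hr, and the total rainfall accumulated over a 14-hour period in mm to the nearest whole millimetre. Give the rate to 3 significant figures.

R ≈ 5.99 mm/hr; total ≈ 84 mm

Column moisture flux per unit crosswind length is F = V × PW.
Inflow: F_in = 9.64 × 45.3 = 436.692 mm·m/s
Outflow: F_out = 6.07 × 20.7 = 125.649 mm·m/s
Steady-state rate R = (F_in − F_out)/L = (436.692 − 125.649) / 187000 m = 1.663e-03 mm/s.
R = 1.663e-03 × 3600 = 5.99 mm/hr.
Over 14 h: total = 5.99 × 14 = 83.86 ≈ 84 mm.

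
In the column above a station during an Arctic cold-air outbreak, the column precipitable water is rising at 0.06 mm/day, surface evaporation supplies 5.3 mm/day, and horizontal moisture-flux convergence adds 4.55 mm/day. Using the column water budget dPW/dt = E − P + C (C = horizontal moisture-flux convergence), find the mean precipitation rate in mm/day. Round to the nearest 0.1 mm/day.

P ≈ 9.8 mm/day

dPW/dt = +0.06 mm/day.
P = E + C − dPW/dt = 5.3 + (4.55) − (+0.06) = 9.8 mm/day.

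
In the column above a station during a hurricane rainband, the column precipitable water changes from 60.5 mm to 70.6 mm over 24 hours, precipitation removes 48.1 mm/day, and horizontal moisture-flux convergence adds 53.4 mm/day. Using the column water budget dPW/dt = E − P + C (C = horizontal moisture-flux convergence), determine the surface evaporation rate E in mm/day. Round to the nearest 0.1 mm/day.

dPW/dt = (70.6 − 60.5) mm / (24/24 day) = +10.100 mm/day.
E = dPW/dt + P − C = (+10.100) + 48.1 − (53.4) = 4.8 mm/day.

E ≈ 4.8 mm/day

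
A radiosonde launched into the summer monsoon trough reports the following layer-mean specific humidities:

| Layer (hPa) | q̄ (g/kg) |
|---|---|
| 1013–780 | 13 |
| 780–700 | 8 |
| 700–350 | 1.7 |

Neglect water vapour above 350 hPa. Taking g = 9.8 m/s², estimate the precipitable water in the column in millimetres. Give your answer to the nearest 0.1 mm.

PW ≈ 43.5 mm

Precipitable water is the column-integrated vapour mass per unit area: PW = (1/g) Σ q̄ Δp, with q in kg/kg and Δp in Pa (1 kg/m² of water = 1 mm).
Layer 1013–780 hPa: Δp = 233 hPa = 23300 Pa, q̄ = 0.013 kg/kg → 0.013 × 23300 / 9.8 = 30.91 mm
Layer 780–700 hPa: Δp = 80 hPa = 8000 Pa, q̄ = 0.008 kg/kg → 0.008 × 8000 / 9.8 = 6.53 mm
Layer 700–350 hPa: Δp = 350 hPa = 35000 Pa, q̄ = 0.0017 kg/kg → 0.0017 × 35000 / 9.8 = 6.07 mm
PW = 30.91 + 6.53 + 6.07 = 43.51 ≈ 43.5 mm.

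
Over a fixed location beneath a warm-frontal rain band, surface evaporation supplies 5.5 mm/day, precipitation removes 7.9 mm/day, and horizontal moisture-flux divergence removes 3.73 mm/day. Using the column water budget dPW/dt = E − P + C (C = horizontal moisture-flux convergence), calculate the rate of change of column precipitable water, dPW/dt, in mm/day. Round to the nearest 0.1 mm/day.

dPW/dt ≈ -6.1 mm/day

dPW/dt = E − P + C = 5.5 − 7.9 + (-3.73) = -6.1 mm/day.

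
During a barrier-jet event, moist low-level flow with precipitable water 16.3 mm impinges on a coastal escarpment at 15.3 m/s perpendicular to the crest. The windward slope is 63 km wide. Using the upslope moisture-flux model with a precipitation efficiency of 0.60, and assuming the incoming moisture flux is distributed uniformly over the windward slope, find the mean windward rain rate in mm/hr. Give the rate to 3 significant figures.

Incoming column moisture flux per unit ridge length: F = V × PW = 15.3 × 16.3 = 249.39 mm·m/s.
Spread over the 63 km slope with efficiency ε = 0.60: R = ε·F/W = 0.60 × 249.39 / 63000 m = 2.375e-03 mm/s.
R = 2.375e-03 × 3600 = 8.55 mm/hr.

R ≈ 8.55 mm/hr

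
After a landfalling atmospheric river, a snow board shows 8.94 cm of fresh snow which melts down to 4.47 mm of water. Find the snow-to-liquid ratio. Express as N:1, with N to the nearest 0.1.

Ratio = snow depth / SWE = 89.4 mm / 4.47 mm = 20.0, i.e. 20.0:1.

ratio ≈ 20.0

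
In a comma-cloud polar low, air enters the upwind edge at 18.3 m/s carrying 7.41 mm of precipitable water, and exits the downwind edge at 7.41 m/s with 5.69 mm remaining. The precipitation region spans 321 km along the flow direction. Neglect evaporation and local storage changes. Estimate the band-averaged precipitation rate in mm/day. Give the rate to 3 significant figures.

R ≈ 25.2 mm/day

Column moisture flux per unit crosswind length is F = V × PW.
Inflow: F_in = 18.3 × 7.41 = 135.603 mm·m/s
Outflow: F_out = 7.41 × 5.69 = 42.1629 mm·m/s
Steady-state rate R = (F_in − F_out)/L = (135.603 − 42.1629) / 321000 m = 2.911e-04 mm/s.
R = 2.911e-04 × 3600 × 24 = 25.2 mm/day.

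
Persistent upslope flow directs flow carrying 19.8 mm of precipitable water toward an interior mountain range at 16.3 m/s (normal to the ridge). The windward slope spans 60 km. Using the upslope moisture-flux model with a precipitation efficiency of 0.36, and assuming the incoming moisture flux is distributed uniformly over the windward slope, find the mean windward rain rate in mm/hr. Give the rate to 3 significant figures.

R ≈ 6.97 mm/hr

Incoming column moisture flux per unit ridge length: F = V × PW = 16.3 × 19.8 = 322.74 mm·m/s.
Spread over the 60 km slope with efficiency ε = 0.36: R = ε·F/W = 0.36 × 322.74 / 60000 m = 1.936e-03 mm/s.
R = 1.936e-03 × 3600 = 6.97 mm/hr.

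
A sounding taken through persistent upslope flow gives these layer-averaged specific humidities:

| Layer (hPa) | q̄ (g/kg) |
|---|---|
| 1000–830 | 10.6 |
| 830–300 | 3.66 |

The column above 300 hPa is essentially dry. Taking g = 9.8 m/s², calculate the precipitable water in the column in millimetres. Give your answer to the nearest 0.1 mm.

Precipitable water is the column-integrated vapour mass per unit area: PW = (1/g) Σ q̄ Δp, with q in kg/kg and Δp in Pa (1 kg/m² of water = 1 mm).
Layer 1000–830 hPa: Δp = 170 hPa = 17000 Pa, q̄ = 0.0106 kg/kg → 0.0106 × 17000 / 9.8 = 18.39 mm
Layer 830–300 hPa: Δp = 530 hPa = 53000 Pa, q̄ = 0.00366 kg/kg → 0.00366 × 53000 / 9.8 = 19.79 mm
PW = 18.39 + 19.79 = 38.18 ≈ 38.2 mm.

PW ≈ 38.2 mm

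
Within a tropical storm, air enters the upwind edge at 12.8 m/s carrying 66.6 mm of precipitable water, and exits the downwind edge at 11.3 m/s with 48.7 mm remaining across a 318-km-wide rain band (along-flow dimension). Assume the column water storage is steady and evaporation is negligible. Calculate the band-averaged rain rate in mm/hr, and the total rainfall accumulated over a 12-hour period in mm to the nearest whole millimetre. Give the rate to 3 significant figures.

Column moisture flux per unit crosswind length is F = V × PW.
Inflow: F_in = 12.8 × 66.6 = 852.48 mm·m/s
Outflow: F_out = 11.3 × 48.7 = 550.31 mm·m/s
Steady-state rate R = (F_in − F_out)/L = (852.48 − 550.31) / 318000 m = 9.502e-04 mm/s.
R = 9.502e-04 × 3600 = 3.42 mm/hr.
Over 12 h: total = 3.42 × 12 = 41.04 ≈ 41 mm.

R ≈ 3.42 mm/hr; total ≈ 41 mm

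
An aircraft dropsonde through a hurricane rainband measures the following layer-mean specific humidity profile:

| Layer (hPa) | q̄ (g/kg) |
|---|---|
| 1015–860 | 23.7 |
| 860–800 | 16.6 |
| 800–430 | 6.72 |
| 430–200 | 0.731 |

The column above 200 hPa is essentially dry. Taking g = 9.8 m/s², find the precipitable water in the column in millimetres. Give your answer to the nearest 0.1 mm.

PW ≈ 74.7 mm

Precipitable water is the column-integrated vapour mass per unit area: PW = (1/g) Σ q̄ Δp, with q in kg/kg and Δp in Pa (1 kg/m² of water = 1 mm).
Layer 1015–860 hPa: Δp = 155 hPa = 15500 Pa, q̄ = 0.0237 kg/kg → 0.0237 × 15500 / 9.8 = 37.48 mm
Layer 860–800 hPa: Δp = 60 hPa = 6000 Pa, q̄ = 0.0166 kg/kg → 0.0166 × 6000 / 9.8 = 10.16 mm
Layer 800–430 hPa: Δp = 370 hPa = 37000 Pa, q̄ = 0.00672 kg/kg → 0.00672 × 37000 / 9.8 = 25.37 mm
Layer 430–200 hPa: Δp = 230 hPa = 23000 Pa, q̄ = 0.000731 kg/kg → 0.000731 × 23000 / 9.8 = 1.72 mm
PW = 37.48 + 10.16 + 25.37 + 1.72 = 74.73 ≈ 74.7 mm.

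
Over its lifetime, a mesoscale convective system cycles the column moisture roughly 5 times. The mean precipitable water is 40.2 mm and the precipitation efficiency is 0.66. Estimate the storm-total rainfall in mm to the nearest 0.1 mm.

rainfall ≈ 132.7 mm

Each cycle deposits ε × PW = 0.66 × 40.2 = 26.532 mm.
Over 5 cycles: 5 × 26.532 = 132.7 mm.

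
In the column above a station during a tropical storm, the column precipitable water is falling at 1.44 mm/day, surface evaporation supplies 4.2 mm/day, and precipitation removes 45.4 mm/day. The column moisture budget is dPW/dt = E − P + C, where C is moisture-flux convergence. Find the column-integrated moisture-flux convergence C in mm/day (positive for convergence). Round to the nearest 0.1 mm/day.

C ≈ 39.8 mm/day

dPW/dt = -1.44 mm/day.
C = dPW/dt − E + P = (-1.44) − 4.2 + 45.4 = 39.8 mm/day.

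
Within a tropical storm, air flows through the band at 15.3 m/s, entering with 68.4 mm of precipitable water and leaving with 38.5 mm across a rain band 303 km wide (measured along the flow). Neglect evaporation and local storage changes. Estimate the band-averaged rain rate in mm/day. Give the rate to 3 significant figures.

Column moisture flux per unit crosswind length is F = V × PW.
Inflow: F_in = 15.3 × 68.4 = 1046.52 mm·m/s
Outflow: F_out = 15.3 × 38.5 = 589.05 mm·m/s
Steady-state rate R = (F_in − F_out)/L = (1046.52 − 589.05) / 303000 m = 1.510e-03 mm/s.
R = 1.510e-03 × 3600 × 24 = 130 mm/day.

R ≈ 130 mm/day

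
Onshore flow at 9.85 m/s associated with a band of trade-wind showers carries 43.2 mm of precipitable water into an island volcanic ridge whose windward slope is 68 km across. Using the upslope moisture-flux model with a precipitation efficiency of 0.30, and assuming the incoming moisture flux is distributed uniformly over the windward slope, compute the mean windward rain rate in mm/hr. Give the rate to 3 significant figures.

Incoming column moisture flux per unit ridge length: F = V × PW = 9.85 × 43.2 = 425.52 mm·m/s.
Spread over the 68 km slope with efficiency ε = 0.30: R = ε·F/W = 0.30 × 425.52 / 68000 m = 1.877e-03 mm/s.
R = 1.877e-03 × 3600 = 6.76 mm/hr.

R ≈ 6.76 mm/hr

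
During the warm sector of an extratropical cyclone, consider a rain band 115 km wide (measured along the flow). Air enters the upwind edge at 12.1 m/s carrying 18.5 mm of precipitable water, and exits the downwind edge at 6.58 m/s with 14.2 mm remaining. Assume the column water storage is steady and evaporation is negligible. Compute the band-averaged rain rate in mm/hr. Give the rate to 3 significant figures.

Column moisture flux per unit crosswind length is F = V × PW.
Inflow: F_in = 12.1 × 18.5 = 223.85 mm·m/s
Outflow: F_out = 6.58 × 14.2 = 93.436 mm·m/s
Steady-state rate R = (F_in − F_out)/L = (223.85 − 93.436) / 115000 m = 1.134e-03 mm/s.
R = 1.134e-03 × 3600 = 4.08 mm/hr.

R ≈ 4.08 mm/hr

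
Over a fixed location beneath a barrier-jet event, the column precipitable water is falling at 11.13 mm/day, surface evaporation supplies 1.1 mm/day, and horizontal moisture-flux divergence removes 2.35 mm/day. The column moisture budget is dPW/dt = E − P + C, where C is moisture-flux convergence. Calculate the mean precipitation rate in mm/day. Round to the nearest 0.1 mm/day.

P ≈ 9.9 mm/day

dPW/dt = -11.13 mm/day.
P = E + C − dPW/dt = 1.1 + (-2.35) − (-11.13) = 9.9 mm/day.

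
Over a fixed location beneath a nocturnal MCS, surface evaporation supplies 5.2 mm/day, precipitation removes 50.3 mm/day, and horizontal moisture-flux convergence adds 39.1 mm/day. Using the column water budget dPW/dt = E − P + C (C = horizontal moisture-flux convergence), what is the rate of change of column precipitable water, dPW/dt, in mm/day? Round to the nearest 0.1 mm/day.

dPW/dt ≈ -6.0 mm/day

dPW/dt = E − P + C = 5.2 − 50.3 + (39.1) = -6.0 mm/day.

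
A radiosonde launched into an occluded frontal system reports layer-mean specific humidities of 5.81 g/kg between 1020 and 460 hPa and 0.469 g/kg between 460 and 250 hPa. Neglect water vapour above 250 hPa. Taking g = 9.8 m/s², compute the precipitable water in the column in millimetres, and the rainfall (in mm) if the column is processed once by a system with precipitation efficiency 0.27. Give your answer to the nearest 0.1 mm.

Precipitable water is the column-integrated vapour mass per unit area: PW = (1/g) Σ q̄ Δp, with q in kg/kg and Δp in Pa (1 kg/m² of water = 1 mm).
Layer 1020–460 hPa: Δp = 560 hPa = 56000 Pa, q̄ = 0.00581 kg/kg → 0.00581 × 56000 / 9.8 = 33.20 mm
Layer 460–250 hPa: Δp = 210 hPa = 21000 Pa, q̄ = 0.000469 kg/kg → 0.000469 × 21000 / 9.8 = 1.00 mm
PW = 33.20 + 1.00 = 34.20 ≈ 34.2 mm.
Rainfall = ε × PW = 0.27 × 34.2 = 9.2 mm.

PW ≈ 34.2 mm; rainfall ≈ 9.2 mm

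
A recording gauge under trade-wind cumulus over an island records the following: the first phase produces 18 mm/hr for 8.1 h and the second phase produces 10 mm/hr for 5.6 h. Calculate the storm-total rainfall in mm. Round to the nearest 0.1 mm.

Total = Σ Rᵢ Δtᵢ = 18 × 8.1 + 10 × 5.6
      = 145.8 + 56 = 201.8 mm.

total ≈ 201.8 mm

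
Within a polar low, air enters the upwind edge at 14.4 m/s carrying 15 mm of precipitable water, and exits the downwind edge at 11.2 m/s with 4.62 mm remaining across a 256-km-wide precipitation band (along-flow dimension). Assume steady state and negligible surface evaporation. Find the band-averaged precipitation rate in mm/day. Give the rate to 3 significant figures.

Column moisture flux per unit crosswind length is F = V × PW.
Inflow: F_in = 14.4 × 15 = 216 mm·m/s
Outflow: F_out = 11.2 × 4.62 = 51.744 mm·m/s
Steady-state rate R = (F_in − F_out)/L = (216 − 51.744) / 256000 m = 6.416e-04 mm/s.
R = 6.416e-04 × 3600 × 24 = 55.4 mm/day.

R ≈ 55.4 mm/day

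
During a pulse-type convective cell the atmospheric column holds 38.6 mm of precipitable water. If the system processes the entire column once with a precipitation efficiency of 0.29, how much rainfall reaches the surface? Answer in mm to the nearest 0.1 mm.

Rainfall = ε × PW = 0.29 × 38.6 = 11.2 mm.

rainfall ≈ 11.2 mm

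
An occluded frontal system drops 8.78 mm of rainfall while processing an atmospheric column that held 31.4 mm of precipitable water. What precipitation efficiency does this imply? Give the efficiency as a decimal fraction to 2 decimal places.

ε ≈ 0.28

ε = rainfall / PW = 8.78 / 31.4 = 0.28.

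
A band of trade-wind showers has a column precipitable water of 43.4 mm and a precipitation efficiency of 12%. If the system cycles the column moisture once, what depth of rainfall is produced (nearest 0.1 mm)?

rainfall ≈ 5.2 mm

Rainfall = ε × PW = 0.12 × 43.4 = 5.2 mm.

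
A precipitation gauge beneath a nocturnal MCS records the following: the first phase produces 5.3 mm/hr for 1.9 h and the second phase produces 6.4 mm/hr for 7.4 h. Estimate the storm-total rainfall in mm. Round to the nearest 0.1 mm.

Total = Σ Rᵢ Δtᵢ = 5.3 × 1.9 + 6.4 × 7.4
      = 10.07 + 47.36 = 57.4 mm.

total ≈ 57.4 mm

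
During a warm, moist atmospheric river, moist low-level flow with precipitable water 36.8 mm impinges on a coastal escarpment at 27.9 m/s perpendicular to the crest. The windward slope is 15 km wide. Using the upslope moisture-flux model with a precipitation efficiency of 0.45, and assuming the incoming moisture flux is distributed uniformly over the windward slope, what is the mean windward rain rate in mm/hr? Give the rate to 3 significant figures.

Incoming column moisture flux per unit ridge length: F = V × PW = 27.9 × 36.8 = 1026.72 mm·m/s.
Spread over the 15 km slope with efficiency ε = 0.45: R = ε·F/W = 0.45 × 1026.72 / 15000 m = 3.080e-02 mm/s.
R = 3.080e-02 × 3600 = 111 mm/hr.

R ≈ 111 mm/hr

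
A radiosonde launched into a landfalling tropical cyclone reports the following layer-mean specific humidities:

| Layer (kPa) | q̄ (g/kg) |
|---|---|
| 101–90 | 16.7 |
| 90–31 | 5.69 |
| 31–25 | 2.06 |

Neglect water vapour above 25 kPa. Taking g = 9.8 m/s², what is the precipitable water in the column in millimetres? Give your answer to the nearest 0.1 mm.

Precipitable water is the column-integrated vapour mass per unit area: PW = (1/g) Σ q̄ Δp, with q in kg/kg and Δp in Pa (1 kg/m² of water = 1 mm).
Layer 101–90 kPa: Δp = 110 hPa = 11000 Pa, q̄ = 0.0167 kg/kg → 0.0167 × 11000 / 9.8 = 18.74 mm
Layer 90–31 kPa: Δp = 590 hPa = 59000 Pa, q̄ = 0.00569 kg/kg → 0.00569 × 59000 / 9.8 = 34.26 mm
Layer 31–25 kPa: Δp = 60 hPa = 6000 Pa, q̄ = 0.00206 kg/kg → 0.00206 × 6000 / 9.8 = 1.26 mm
PW = 18.74 + 34.26 + 1.26 = 54.26 ≈ 54.3 mm.

PW ≈ 54.3 mm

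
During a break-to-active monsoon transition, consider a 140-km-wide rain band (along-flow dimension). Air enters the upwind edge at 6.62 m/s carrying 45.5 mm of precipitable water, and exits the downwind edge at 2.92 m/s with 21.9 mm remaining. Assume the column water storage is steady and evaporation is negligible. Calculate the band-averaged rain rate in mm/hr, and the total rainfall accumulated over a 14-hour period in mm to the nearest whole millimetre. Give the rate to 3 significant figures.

Column moisture flux per unit crosswind length is F = V × PW.
Inflow: F_in = 6.62 × 45.5 = 301.21 mm·m/s
Outflow: F_out = 2.92 × 21.9 = 63.948 mm·m/s
Steady-state rate R = (F_in − F_out)/L = (301.21 − 63.948) / 140000 m = 1.695e-03 mm/s.
R = 1.695e-03 × 3600 = 6.10 mm/hr.
Over 14 h: total = 6.10 × 14 = 85.4 ≈ 85 mm.

R ≈ 6.10 mm/hr; total ≈ 85 mm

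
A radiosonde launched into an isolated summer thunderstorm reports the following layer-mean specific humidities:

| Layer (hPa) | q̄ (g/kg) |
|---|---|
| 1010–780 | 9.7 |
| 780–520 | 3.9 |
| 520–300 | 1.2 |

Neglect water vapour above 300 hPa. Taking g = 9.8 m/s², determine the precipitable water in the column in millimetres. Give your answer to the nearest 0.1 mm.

Precipitable water is the column-integrated vapour mass per unit area: PW = (1/g) Σ q̄ Δp, with q in kg/kg and Δp in Pa (1 kg/m² of water = 1 mm).
Layer 1010–780 hPa: Δp = 230 hPa = 23000 Pa, q̄ = 0.0097 kg/kg → 0.0097 × 23000 / 9.8 = 22.77 mm
Layer 780–520 hPa: Δp = 260 hPa = 26000 Pa, q̄ = 0.0039 kg/kg → 0.0039 × 26000 / 9.8 = 10.35 mm
Layer 520–300 hPa: Δp = 220 hPa = 22000 Pa, q̄ = 0.0012 kg/kg → 0.0012 × 22000 / 9.8 = 2.69 mm
PW = 22.77 + 10.35 + 2.69 = 35.81 ≈ 35.8 mm.

PW ≈ 35.8 mm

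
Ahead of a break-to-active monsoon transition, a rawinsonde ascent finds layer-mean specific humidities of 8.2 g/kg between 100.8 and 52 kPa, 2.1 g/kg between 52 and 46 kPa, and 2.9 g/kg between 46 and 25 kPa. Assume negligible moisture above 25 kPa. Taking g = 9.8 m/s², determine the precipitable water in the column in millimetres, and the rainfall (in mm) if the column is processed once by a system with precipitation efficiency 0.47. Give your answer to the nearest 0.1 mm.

PW ≈ 48.3 mm; rainfall ≈ 22.7 mm

Precipitable water is the column-integrated vapour mass per unit area: PW = (1/g) Σ q̄ Δp, with q in kg/kg and Δp in Pa (1 kg/m² of water = 1 mm).
Layer 100.8–52 kPa: Δp = 488 hPa = 48800 Pa, q̄ = 0.0082 kg/kg → 0.0082 × 48800 / 9.8 = 40.83 mm
Layer 52–46 kPa: Δp = 60 hPa = 6000 Pa, q̄ = 0.0021 kg/kg → 0.0021 × 6000 / 9.8 = 1.29 mm
Layer 46–25 kPa: Δp = 210 hPa = 21000 Pa, q̄ = 0.0029 kg/kg → 0.0029 × 21000 / 9.8 = 6.21 mm
PW = 40.83 + 1.29 + 6.21 = 48.33 ≈ 48.3 mm.
Rainfall = ε × PW = 0.47 × 48.3 = 22.7 mm.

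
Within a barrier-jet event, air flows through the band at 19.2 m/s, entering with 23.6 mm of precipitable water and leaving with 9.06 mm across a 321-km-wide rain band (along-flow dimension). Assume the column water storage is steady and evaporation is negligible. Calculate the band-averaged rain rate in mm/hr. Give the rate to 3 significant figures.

R ≈ 3.13 mm/hr

Column moisture flux per unit crosswind length is F = V × PW.
Inflow: F_in = 19.2 × 23.6 = 453.12 mm·m/s
Outflow: F_out = 19.2 × 9.06 = 173.952 mm·m/s
Steady-state rate R = (F_in − F_out)/L = (453.12 − 173.952) / 321000 m = 8.697e-04 mm/s.
R = 8.697e-04 × 3600 = 3.13 mm/hr.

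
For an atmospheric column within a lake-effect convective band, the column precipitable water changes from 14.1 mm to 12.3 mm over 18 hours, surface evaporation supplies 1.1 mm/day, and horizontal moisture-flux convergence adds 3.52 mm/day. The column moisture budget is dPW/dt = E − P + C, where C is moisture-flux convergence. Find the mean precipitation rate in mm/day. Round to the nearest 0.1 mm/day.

P ≈ 7.0 mm/day

dPW/dt = (12.3 − 14.1) mm / (18/24 day) = -2.400 mm/day.
P = E + C − dPW/dt = 1.1 + (3.52) − (-2.400) = 7.0 mm/day.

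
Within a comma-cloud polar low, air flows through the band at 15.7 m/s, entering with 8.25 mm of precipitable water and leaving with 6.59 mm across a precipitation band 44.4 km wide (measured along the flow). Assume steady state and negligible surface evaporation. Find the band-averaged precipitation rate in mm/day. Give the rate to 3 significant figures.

Column moisture flux per unit crosswind length is F = V × PW.
Inflow: F_in = 15.7 × 8.25 = 129.525 mm·m/s
Outflow: F_out = 15.7 × 6.59 = 103.463 mm·m/s
Steady-state rate R = (F_in − F_out)/L = (129.525 − 103.463) / 44400 m = 5.870e-04 mm/s.
R = 5.870e-04 × 3600 × 24 = 50.7 mm/day.

R ≈ 50.7 mm/day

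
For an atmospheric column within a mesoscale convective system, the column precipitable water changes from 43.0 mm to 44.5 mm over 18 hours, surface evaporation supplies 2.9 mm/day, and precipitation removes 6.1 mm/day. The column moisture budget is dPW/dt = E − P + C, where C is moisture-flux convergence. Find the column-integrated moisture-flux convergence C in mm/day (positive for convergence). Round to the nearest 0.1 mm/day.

C ≈ 5.2 mm/day

dPW/dt = (44.5 − 43.0) mm / (18/24 day) = +2.000 mm/day.
C = dPW/dt − E + P = (+2.000) − 2.9 + 6.1 = 5.2 mm/day.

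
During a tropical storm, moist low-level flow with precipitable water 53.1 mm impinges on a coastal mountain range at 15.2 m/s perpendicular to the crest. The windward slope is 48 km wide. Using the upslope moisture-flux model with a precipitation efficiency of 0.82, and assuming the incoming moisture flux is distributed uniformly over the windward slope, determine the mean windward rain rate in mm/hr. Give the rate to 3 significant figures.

Incoming column moisture flux per unit ridge length: F = V × PW = 15.2 × 53.1 = 807.12 mm·m/s.
Spread over the 48 km slope with efficiency ε = 0.82: R = ε·F/W = 0.82 × 807.12 / 48000 m = 1.379e-02 mm/s.
R = 1.379e-02 × 3600 = 49.6 mm/hr.

R ≈ 49.6 mm/hr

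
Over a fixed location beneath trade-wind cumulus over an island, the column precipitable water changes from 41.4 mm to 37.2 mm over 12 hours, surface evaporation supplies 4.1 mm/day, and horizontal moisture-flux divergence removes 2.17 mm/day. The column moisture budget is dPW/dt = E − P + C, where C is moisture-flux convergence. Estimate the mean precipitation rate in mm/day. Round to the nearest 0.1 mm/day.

P ≈ 10.3 mm/day

dPW/dt = (37.2 − 41.4) mm / (12/24 day) = -8.400 mm/day.
P = E + C − dPW/dt = 4.1 + (-2.17) − (-8.400) = 10.3 mm/day.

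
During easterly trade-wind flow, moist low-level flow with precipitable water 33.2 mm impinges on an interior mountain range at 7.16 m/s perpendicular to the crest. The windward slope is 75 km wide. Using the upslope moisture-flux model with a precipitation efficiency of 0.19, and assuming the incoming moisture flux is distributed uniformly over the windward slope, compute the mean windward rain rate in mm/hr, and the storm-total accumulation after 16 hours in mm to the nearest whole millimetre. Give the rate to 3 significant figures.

Incoming column moisture flux per unit ridge length: F = V × PW = 7.16 × 33.2 = 237.712 mm·m/s.
Spread over the 75 km slope with efficiency ε = 0.19: R = ε·F/W = 0.19 × 237.712 / 75000 m = 6.022e-04 mm/s.
R = 6.022e-04 × 3600 = 2.17 mm/hr.
Over 16 h: total = 2.17 × 16 = 34.72 ≈ 35 mm.

R ≈ 2.17 mm/hr; total ≈ 35 mm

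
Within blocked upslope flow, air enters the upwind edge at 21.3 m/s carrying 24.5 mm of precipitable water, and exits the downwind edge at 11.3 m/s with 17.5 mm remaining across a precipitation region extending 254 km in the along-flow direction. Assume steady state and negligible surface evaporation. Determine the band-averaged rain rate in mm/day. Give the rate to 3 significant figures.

Column moisture flux per unit crosswind length is F = V × PW.
Inflow: F_in = 21.3 × 24.5 = 521.85 mm·m/s
Outflow: F_out = 11.3 × 17.5 = 197.75 mm·m/s
Steady-state rate R = (F_in − F_out)/L = (521.85 − 197.75) / 254000 m = 1.276e-03 mm/s.
R = 1.276e-03 × 3600 × 24 = 110 mm/day.

R ≈ 110 mm/day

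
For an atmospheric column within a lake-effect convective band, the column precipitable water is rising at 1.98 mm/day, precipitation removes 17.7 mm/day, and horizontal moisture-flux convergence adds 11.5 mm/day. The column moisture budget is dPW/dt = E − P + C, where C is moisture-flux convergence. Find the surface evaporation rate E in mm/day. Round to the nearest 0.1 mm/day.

dPW/dt = +1.98 mm/day.
E = dPW/dt + P − C = (+1.98) + 17.7 − (11.5) = 8.2 mm/day.

E ≈ 8.2 mm/day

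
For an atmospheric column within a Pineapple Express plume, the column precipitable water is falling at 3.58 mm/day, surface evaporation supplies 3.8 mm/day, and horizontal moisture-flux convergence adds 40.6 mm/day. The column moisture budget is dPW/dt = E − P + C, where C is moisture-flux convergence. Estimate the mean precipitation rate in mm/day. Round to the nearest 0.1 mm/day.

P ≈ 48.0 mm/day

dPW/dt = -3.58 mm/day.
P = E + C − dPW/dt = 3.8 + (40.6) − (-3.58) = 48.0 mm/day.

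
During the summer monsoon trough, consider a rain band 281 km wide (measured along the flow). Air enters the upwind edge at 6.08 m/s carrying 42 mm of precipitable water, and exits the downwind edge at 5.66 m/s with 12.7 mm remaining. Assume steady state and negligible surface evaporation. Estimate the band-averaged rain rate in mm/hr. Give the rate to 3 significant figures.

Column moisture flux per unit crosswind length is F = V × PW.
Inflow: F_in = 6.08 × 42 = 255.36 mm·m/s
Outflow: F_out = 5.66 × 12.7 = 71.882 mm·m/s
Steady-state rate R = (F_in − F_out)/L = (255.36 − 71.882) / 281000 m = 6.529e-04 mm/s.
R = 6.529e-04 × 3600 = 2.35 mm/hr.

R ≈ 2.35 mm/hr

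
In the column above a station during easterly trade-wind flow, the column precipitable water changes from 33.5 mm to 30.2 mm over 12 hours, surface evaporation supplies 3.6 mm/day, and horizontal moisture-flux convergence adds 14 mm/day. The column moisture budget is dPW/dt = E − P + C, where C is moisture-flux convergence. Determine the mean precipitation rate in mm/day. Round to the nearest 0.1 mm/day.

P ≈ 24.2 mm/day

dPW/dt = (30.2 − 33.5) mm / (12/24 day) = -6.600 mm/day.
P = E + C − dPW/dt = 3.6 + (14) − (-6.600) = 24.2 mm/day.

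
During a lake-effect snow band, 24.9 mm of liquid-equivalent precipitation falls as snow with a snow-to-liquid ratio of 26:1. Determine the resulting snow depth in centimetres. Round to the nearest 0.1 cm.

Snow depth = liquid × ratio = 24.9 mm × 26 = 647.4 mm = 64.7 cm.

snow depth ≈ 64.7 cm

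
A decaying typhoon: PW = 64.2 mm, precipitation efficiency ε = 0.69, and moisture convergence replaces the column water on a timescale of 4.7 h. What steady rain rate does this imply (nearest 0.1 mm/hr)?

R ≈ 9.4 mm/hr

Each overturning extracts ε × PW = 0.69 × 64.2 = 44.298 mm.
Rate = ε·PW / τ = 44.298 / 4.7 h = 9.4 mm/hr.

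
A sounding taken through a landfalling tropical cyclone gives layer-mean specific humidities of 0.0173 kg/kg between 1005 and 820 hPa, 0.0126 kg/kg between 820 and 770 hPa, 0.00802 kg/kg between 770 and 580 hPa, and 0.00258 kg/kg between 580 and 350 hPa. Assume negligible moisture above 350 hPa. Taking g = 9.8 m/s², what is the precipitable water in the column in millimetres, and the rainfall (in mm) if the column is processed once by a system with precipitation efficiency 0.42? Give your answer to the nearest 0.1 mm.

Precipitable water is the column-integrated vapour mass per unit area: PW = (1/g) Σ q̄ Δp, with q in kg/kg and Δp in Pa (1 kg/m² of water = 1 mm).
Layer 1005–820 hPa: Δp = 185 hPa = 18500 Pa, q̄ = 0.0173 kg/kg → 0.0173 × 18500 / 9.8 = 32.66 mm
Layer 820–770 hPa: Δp = 50 hPa = 5000 Pa, q̄ = 0.0126 kg/kg → 0.0126 × 5000 / 9.8 = 6.43 mm
Layer 770–580 hPa: Δp = 190 hPa = 19000 Pa, q̄ = 0.00802 kg/kg → 0.00802 × 19000 / 9.8 = 15.55 mm
Layer 580–350 hPa: Δp = 230 hPa = 23000 Pa, q̄ = 0.00258 kg/kg → 0.00258 × 23000 / 9.8 = 6.06 mm
PW = 32.66 + 6.43 + 15.55 + 6.06 = 60.70 ≈ 60.7 mm.
Rainfall = ε × PW = 0.42 × 60.7 = 25.5 mm.

PW ≈ 60.7 mm; rainfall ≈ 25.5 mm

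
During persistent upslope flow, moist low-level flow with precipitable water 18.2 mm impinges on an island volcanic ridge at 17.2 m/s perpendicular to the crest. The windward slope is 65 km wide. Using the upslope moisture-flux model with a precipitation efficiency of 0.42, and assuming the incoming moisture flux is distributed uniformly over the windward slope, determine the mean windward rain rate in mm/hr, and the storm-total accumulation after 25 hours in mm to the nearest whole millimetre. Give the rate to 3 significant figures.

Incoming column moisture flux per unit ridge length: F = V × PW = 17.2 × 18.2 = 313.04 mm·m/s.
Spread over the 65 km slope with efficiency ε = 0.42: R = ε·F/W = 0.42 × 313.04 / 65000 m = 2.023e-03 mm/s.
R = 2.023e-03 × 3600 = 7.28 mm/hr.
Over 25 h: total = 7.28 × 25 = 182 mm.

R ≈ 7.28 mm/hr; total ≈ 182 mm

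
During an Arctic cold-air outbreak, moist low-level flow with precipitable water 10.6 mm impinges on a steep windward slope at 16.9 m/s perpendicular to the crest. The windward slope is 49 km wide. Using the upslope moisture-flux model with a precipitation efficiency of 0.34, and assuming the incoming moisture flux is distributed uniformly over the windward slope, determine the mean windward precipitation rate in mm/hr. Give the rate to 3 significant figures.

R ≈ 4.47 mm/hr

Incoming column moisture flux per unit ridge length: F = V × PW = 16.9 × 10.6 = 179.14 mm·m/s.
Spread over the 49 km slope with efficiency ε = 0.34: R = ε·F/W = 0.34 × 179.14 / 49000 m = 1.243e-03 mm/s.
R = 1.243e-03 × 3600 = 4.47 mm/hr.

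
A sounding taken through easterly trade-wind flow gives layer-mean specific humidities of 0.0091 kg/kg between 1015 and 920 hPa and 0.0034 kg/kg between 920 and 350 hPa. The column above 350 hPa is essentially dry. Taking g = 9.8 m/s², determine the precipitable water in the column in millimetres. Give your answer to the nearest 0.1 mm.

Precipitable water is the column-integrated vapour mass per unit area: PW = (1/g) Σ q̄ Δp, with q in kg/kg and Δp in Pa (1 kg/m² of water = 1 mm).
Layer 1015–920 hPa: Δp = 95 hPa = 9500 Pa, q̄ = 0.0091 kg/kg → 0.0091 × 9500 / 9.8 = 8.82 mm
Layer 920–350 hPa: Δp = 570 hPa = 57000 Pa, q̄ = 0.0034 kg/kg → 0.0034 × 57000 / 9.8 = 19.78 mm
PW = 8.82 + 19.78 = 28.60 ≈ 28.6 mm.

PW ≈ 28.6 mm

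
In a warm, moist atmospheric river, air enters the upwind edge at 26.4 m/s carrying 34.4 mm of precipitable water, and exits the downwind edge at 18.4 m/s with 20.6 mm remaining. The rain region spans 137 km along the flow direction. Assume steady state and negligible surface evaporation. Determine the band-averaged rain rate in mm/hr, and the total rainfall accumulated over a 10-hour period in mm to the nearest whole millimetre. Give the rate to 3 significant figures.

R ≈ 13.9 mm/hr; total ≈ 139 mm

Column moisture flux per unit crosswind length is F = V × PW.
Inflow: F_in = 26.4 × 34.4 = 908.16 mm·m/s
Outflow: F_out = 18.4 × 20.6 = 379.04 mm·m/s
Steady-state rate R = (F_in − F_out)/L = (908.16 − 379.04) / 137000 m = 3.862e-03 mm/s.
R = 3.862e-03 × 3600 = 13.9 mm/hr.
Over 10 h: total = 13.9 × 10 = 139 mm.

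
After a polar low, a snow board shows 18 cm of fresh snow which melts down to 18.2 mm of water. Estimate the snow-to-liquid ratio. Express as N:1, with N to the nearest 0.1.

Ratio = snow depth / SWE = 180 mm / 18.2 mm = 9.9, i.e. 9.9:1.

ratio ≈ 9.9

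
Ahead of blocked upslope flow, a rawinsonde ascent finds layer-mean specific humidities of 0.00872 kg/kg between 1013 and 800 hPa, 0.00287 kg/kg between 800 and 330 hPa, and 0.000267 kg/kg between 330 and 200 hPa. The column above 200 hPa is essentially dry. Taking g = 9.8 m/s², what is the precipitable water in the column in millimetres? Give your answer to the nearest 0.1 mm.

PW ≈ 33.1 mm

Precipitable water is the column-integrated vapour mass per unit area: PW = (1/g) Σ q̄ Δp, with q in kg/kg and Δp in Pa (1 kg/m² of water = 1 mm).
Layer 1013–800 hPa: Δp = 213 hPa = 21300 Pa, q̄ = 0.00872 kg/kg → 0.00872 × 21300 / 9.8 = 18.95 mm
Layer 800–330 hPa: Δp = 470 hPa = 47000 Pa, q̄ = 0.00287 kg/kg → 0.00287 × 47000 / 9.8 = 13.76 mm
Layer 330–200 hPa: Δp = 130 hPa = 13000 Pa, q̄ = 0.000267 kg/kg → 0.000267 × 13000 / 9.8 = 0.35 mm
PW = 18.95 + 13.76 + 0.35 = 33.06 ≈ 33.1 mm.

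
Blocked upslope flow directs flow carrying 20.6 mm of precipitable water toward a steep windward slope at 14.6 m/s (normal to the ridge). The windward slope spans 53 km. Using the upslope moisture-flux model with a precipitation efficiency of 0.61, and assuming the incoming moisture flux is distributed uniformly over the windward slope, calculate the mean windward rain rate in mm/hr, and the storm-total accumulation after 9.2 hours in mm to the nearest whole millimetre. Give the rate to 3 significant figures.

Incoming column moisture flux per unit ridge length: F = V × PW = 14.6 × 20.6 = 300.76 mm·m/s.
Spread over the 53 km slope with efficiency ε = 0.61: R = ε·F/W = 0.61 × 300.76 / 53000 m = 3.462e-03 mm/s.
R = 3.462e-03 × 3600 = 12.5 mm/hr.
Over 9.2 h: total = 12.5 × 9.2 = 115 mm.

R ≈ 12.5 mm/hr; total ≈ 115 mm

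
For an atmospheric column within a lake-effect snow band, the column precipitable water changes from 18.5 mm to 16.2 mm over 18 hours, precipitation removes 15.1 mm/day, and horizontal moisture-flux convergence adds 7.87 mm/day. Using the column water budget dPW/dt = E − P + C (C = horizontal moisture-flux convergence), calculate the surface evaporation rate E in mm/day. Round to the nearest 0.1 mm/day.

dPW/dt = (16.2 − 18.5) mm / (18/24 day) = -3.067 mm/day.
E = dPW/dt + P − C = (-3.067) + 15.1 − (7.87) = 4.2 mm/day.

E ≈ 4.2 mm/day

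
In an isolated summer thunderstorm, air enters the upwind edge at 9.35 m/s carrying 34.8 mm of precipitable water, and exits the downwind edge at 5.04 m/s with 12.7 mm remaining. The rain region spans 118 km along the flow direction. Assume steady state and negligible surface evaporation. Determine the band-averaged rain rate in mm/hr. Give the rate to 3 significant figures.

Column moisture flux per unit crosswind length is F = V × PW.
Inflow: F_in = 9.35 × 34.8 = 325.38 mm·m/s
Outflow: F_out = 5.04 × 12.7 = 64.008 mm·m/s
Steady-state rate R = (F_in − F_out)/L = (325.38 − 64.008) / 118000 m = 2.215e-03 mm/s.
R = 2.215e-03 × 3600 = 7.97 mm/hr.

R ≈ 7.97 mm/hr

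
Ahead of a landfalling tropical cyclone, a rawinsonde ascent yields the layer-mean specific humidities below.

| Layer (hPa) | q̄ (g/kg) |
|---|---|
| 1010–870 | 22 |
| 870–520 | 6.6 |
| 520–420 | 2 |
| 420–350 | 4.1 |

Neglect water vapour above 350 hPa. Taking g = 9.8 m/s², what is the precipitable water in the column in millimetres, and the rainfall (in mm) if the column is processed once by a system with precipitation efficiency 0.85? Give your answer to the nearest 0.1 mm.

Precipitable water is the column-integrated vapour mass per unit area: PW = (1/g) Σ q̄ Δp, with q in kg/kg and Δp in Pa (1 kg/m² of water = 1 mm).
Layer 1010–870 hPa: Δp = 140 hPa = 14000 Pa, q̄ = 0.022 kg/kg → 0.022 × 14000 / 9.8 = 31.43 mm
Layer 870–520 hPa: Δp = 350 hPa = 35000 Pa, q̄ = 0.0066 kg/kg → 0.0066 × 35000 / 9.8 = 23.57 mm
Layer 520–420 hPa: Δp = 100 hPa = 10000 Pa, q̄ = 0.002 kg/kg → 0.002 × 10000 / 9.8 = 2.04 mm
Layer 420–350 hPa: Δp = 70 hPa = 7000 Pa, q̄ = 0.0041 kg/kg → 0.0041 × 7000 / 9.8 = 2.93 mm
PW = 31.43 + 23.57 + 2.04 + 2.93 = 59.97 ≈ 60.0 mm.
Rainfall = ε × PW = 0.85 × 60.0 = 51.0 mm.

PW ≈ 60.0 mm; rainfall ≈ 51.0 mm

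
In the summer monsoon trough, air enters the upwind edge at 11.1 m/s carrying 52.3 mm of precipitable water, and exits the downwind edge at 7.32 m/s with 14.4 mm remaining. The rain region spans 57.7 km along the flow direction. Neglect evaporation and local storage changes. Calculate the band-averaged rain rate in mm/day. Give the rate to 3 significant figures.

R ≈ 711 mm/day

Column moisture flux per unit crosswind length is F = V × PW.
Inflow: F_in = 11.1 × 52.3 = 580.53 mm·m/s
Outflow: F_out = 7.32 × 14.4 = 105.408 mm·m/s
Steady-state rate R = (F_in − F_out)/L = (580.53 − 105.408) / 57700 m = 8.234e-03 mm/s.
R = 8.234e-03 × 3600 × 24 = 711 mm/day.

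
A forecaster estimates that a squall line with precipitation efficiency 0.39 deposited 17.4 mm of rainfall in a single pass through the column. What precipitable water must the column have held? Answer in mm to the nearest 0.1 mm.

PW = rainfall / ε = 17.4 / 0.39 = 44.6 mm.

PW ≈ 44.6 mm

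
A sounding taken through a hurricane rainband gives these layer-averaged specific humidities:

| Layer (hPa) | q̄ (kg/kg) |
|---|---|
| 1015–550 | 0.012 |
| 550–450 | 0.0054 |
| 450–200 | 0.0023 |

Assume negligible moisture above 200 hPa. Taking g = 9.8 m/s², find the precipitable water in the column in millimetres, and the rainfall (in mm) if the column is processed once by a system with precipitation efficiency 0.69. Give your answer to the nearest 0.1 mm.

PW ≈ 68.3 mm; rainfall ≈ 47.1 mm

Precipitable water is the column-integrated vapour mass per unit area: PW = (1/g) Σ q̄ Δp, with q in kg/kg and Δp in Pa (1 kg/m² of water = 1 mm).
Layer 1015–550 hPa: Δp = 465 hPa = 46500 Pa, q̄ = 0.012 kg/kg → 0.012 × 46500 / 9.8 = 56.94 mm
Layer 550–450 hPa: Δp = 100 hPa = 10000 Pa, q̄ = 0.0054 kg/kg → 0.0054 × 10000 / 9.8 = 5.51 mm
Layer 450–200 hPa: Δp = 250 hPa = 25000 Pa, q̄ = 0.0023 kg/kg → 0.0023 × 25000 / 9.8 = 5.87 mm
PW = 56.94 + 5.51 + 5.87 = 68.32 ≈ 68.3 mm.
Rainfall = ε × PW = 0.69 × 68.3 = 47.1 mm.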